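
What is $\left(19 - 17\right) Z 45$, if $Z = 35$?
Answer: $3150$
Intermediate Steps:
$\left(19 - 17\right) Z 45 = \left(19 - 17\right) 35 \cdot 45 = 2 \cdot 35 \cdot 45 = 70 \cdot 45 = 3150$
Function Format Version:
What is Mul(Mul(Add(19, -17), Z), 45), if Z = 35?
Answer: 3150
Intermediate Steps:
Mul(Mul(Add(19, -17), Z), 45) = Mul(Mul(Add(19, -17), 35), 45) = Mul(Mul(2, 35), 45) = Mul(70, 45) = 3150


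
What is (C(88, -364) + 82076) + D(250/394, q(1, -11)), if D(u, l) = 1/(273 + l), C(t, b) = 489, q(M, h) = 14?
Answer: 23696156/287 ≈ 82565.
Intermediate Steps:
(C(88, -364) + 82076) + D(250/394, q(1, -11)) = (489 + 82076) + 1/(273 + 14) = 82565 + 1/287 = 23696156/287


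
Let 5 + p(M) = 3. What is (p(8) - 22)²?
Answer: 576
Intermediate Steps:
p(M) = -2 (p(M) = -5 + 3 = -2)
(p(8) - 22)² = (-2 - 22)² = (-24)² = 576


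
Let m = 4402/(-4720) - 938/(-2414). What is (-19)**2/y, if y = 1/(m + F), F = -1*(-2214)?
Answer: 2276131538193/2848520 ≈ 7.9906e+5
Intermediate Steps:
F = 2214
m = -1549767/2848520 (m = 4402*(-1/4720) - 938*(-1/2414) = -2201/2360 + 469/1207 = -1549767/2848520 ≈ -0.54406)
y = 2848520/6305073513 (y = 1/(-1549767/2848520 + 2214) = 1/(6305073513/2848520) = 2848520/6305073513 ≈ 0.00045178)
(-19)**2/y = (-19)**2/(2848520/6305073513) = 361*(6305073513/2848520) = 2276131538193/2848520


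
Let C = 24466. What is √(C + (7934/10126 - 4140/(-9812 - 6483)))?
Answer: 3*√740156326321366607/16500317 ≈ 156.42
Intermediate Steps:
√(C + (7934/10126 - 4140/(-9812 - 6483))) = √(24466 + (7934/10126 - 4140/(-9812 - 6483))) = √(24466 + (7934*(1/10126) - 4140/(-16295))) = √(24466 + (3967/5063 - 4140*(-1/16295))) = √(24466 + (3967/5063 + 828/3259)) = √(24466 + 17120617/16500317) = √(403713876339/16500317) = 3*√740156326321366607/16500317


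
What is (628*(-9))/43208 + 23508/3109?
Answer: 249540399/33583418 ≈ 7.4305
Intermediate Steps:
(628*(-9))/43208 + 23508/3109 = -5652*1/43208 + 23508*(1/3109) = -1413/10802 + 23508/3109 = 249540399/33583418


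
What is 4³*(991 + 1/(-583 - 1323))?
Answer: 60443040/953 ≈ 63424.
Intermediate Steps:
4³*(991 + 1/(-583 - 1323)) = 64*(991 + 1/(-1906)) = 64*(991 - 1/1906) = 64*(1888845/1906) = 60443040/953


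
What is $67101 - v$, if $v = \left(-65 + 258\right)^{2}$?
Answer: $29852$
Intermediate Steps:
$v = 37249$ ($v = 193^{2} = 37249$)
$67101 - v = 67101 - 37249 = 29852$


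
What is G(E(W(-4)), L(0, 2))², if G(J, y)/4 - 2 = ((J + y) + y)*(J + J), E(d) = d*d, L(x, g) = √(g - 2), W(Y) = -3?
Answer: 430336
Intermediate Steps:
L(x, g) = √(-2 + g)
E(d) = d²
G(J, y) = 8 + 8*J*(J + 2*y) (G(J, y) = 8 + 4*(((J + y) + y)*(J + J)) = 8 + 4*((J + 2*y)*(2*J)) = 8 + 4*(2*J*(J + 2*y)) = 8 + 8*J*(J + 2*y))
G(E(W(-4)), L(0, 2))² = (8 + 8*((-3)²)² + 16*(-3)²*√(-2 + 2))² = (8 + 8*9² + 16*9*√0)² = (8 + 8*81 + 16*9*0)² = (8 + 648 + 0)² = 656² = 430336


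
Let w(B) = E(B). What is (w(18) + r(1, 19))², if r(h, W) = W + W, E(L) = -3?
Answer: 1225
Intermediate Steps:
r(h, W) = 2*W
w(B) = -3
(w(18) + r(1, 19))² = (-3 + 2*19)² = (-3 + 38)² = 35² = 1225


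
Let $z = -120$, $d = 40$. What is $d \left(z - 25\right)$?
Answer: $-5800$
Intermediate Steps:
$d \left(z - 25\right) = 40 \left(-120 - 25\right) = 40 \left(-145\right) = -5800$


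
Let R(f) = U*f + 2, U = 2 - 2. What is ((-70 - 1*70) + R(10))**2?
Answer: 19044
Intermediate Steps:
U = 0
R(f) = 2 (R(f) = 0*f + 2 = 0 + 2 = 2)
((-70 - 1*70) + R(10))**2 = ((-70 - 1*70) + 2)**2 = ((-70 - 70) + 2)**2 = (-140 + 2)**2 = (-138)**2 = 19044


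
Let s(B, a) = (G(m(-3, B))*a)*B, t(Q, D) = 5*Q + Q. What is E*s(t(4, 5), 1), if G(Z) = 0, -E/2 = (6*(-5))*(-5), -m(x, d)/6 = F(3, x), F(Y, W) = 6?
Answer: 0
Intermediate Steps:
m(x, d) = -36 (m(x, d) = -6*6 = -36)
E = -300 (E = -2*6*(-5)*(-5) = -(-60)*(-5) = -2*150 = -300)
t(Q, D) = 6*Q
s(B, a) = 0 (s(B, a) = (0*a)*B = 0*B = 0)
E*s(t(4, 5), 1) = -300*0 = 0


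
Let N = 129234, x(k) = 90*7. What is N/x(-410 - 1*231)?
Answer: 3077/15 ≈ 205.13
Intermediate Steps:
x(k) = 630
N/x(-410 - 1*231) = 129234/630 = 129234*(1/630) = 3077/15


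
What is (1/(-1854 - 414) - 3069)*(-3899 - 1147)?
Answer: 5853774613/378 ≈ 1.5486e+7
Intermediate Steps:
(1/(-1854 - 414) - 3069)*(-3899 - 1147) = (1/(-2268) - 3069)*(-5046) = (-1/2268 - 3069)*(-5046) = -6960493/2268*(-5046) = 5853774613/378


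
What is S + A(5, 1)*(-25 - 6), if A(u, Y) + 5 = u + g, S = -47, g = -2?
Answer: 15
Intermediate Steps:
A(u, Y) = -7 + u (A(u, Y) = -5 + (u - 2) = -5 + (-2 + u) = -7 + u)
S + A(5, 1)*(-25 - 6) = -47 + (-7 + 5)*(-25 - 6) = -47 - 2*(-31) = -47 + 62 = 15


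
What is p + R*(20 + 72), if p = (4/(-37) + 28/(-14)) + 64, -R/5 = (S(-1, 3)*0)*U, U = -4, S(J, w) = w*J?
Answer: 2290/37 ≈ 61.892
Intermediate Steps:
S(J, w) = J*w
R = 0 (R = -5*-1*3*0*(-4) = -5*(-3*0)*(-4) = -0*(-4) = -5*0 = 0)
p = 2290/37 (p = (4*(-1/37) + 28*(-1/14)) + 64 = (-4/37 - 2) + 64 = -78/37 + 64 = 2290/37 ≈ 61.892)
p + R*(20 + 72) = 2290/37 + 0*(20 + 72) = 2290/37 + 0*92 = 2290/37 + 0 = 2290/37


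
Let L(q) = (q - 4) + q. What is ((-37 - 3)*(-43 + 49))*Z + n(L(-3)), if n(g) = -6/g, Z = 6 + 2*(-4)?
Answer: 2403/5 ≈ 480.60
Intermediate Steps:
L(q) = -4 + 2*q (L(q) = (-4 + q) + q = -4 + 2*q)
Z = -2 (Z = 6 - 8 = -2)
((-37 - 3)*(-43 + 49))*Z + n(L(-3)) = ((-37 - 3)*(-43 + 49))*(-2) - 6/(-4 + 2*(-3)) = -40*6*(-2) - 6/(-4 - 6) = -240*(-2) - 6/(-10) = 480 - 6*(-⅒) = 480 + ⅗ = 2403/5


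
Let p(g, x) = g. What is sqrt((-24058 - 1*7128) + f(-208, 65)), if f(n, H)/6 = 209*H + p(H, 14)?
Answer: sqrt(50714) ≈ 225.20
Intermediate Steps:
f(n, H) = 1260*H (f(n, H) = 6*(209*H + H) = 6*(210*H) = 1260*H)
sqrt((-24058 - 1*7128) + f(-208, 65)) = sqrt((-24058 - 1*7128) + 1260*65) = sqrt((-24058 - 7128) + 81900) = sqrt(-31186 + 81900) = sqrt(50714)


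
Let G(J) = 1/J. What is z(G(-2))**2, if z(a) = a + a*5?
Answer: 9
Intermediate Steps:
z(a) = 6*a (z(a) = a + 5*a = 6*a)
z(G(-2))**2 = (6/(-2))**2 = (6*(-1/2))**2 = (-3)**2 = 9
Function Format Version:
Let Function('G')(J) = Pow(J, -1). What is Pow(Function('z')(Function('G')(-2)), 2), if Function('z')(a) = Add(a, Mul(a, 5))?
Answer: 9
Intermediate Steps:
Function('z')(a) = Mul(6, a) (Function('z')(a) = Add(a, Mul(5, a)) = Mul(6, a))
Pow(Function('z')(Function('G')(-2)), 2) = Pow(Mul(6, Pow(-2, -1)), 2) = Pow(Mul(6, Rational(-1, 2)), 2) = Pow(-3, 2) = 9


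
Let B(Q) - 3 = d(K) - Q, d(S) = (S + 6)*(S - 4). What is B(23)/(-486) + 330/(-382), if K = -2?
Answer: -35893/46413 ≈ -0.77334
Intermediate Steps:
d(S) = (-4 + S)*(6 + S) (d(S) = (6 + S)*(-4 + S) = (-4 + S)*(6 + S))
B(Q) = -21 - Q (B(Q) = 3 + ((-24 + (-2)**2 + 2*(-2)) - Q) = 3 + ((-24 + 4 - 4) - Q) = 3 + (-24 - Q) = -21 - Q)
B(23)/(-486) + 330/(-382) = (-21 - 1*23)/(-486) + 330/(-382) = (-21 - 23)*(-1/486) + 330*(-1/382) = -44*(-1/486) - 165/191 = 22/243 - 165/191 = -35893/46413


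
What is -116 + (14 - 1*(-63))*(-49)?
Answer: -3889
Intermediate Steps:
-116 + (14 - 1*(-63))*(-49) = -116 + (14 + 63)*(-49) = -116 + 77*(-49) = -116 - 3773 = -3889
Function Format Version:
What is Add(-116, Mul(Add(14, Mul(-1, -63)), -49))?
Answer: -3889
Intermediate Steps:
Add(-116, Mul(Add(14, Mul(-1, -63)), -49)) = Add(-116, Mul(Add(14, 63), -49)) = Add(-116, Mul(77, -49)) = Add(-116, -3773) = -3889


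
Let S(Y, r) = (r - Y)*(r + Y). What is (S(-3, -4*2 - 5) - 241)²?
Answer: 6561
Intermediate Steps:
S(Y, r) = (Y + r)*(r - Y) (S(Y, r) = (r - Y)*(Y + r) = (Y + r)*(r - Y))
(S(-3, -4*2 - 5) - 241)² = (((-4*2 - 5)² - 1*(-3)²) - 241)² = (((-8 - 5)² - 1*9) - 241)² = (((-13)² - 9) - 241)² = ((169 - 9) - 241)² = (160 - 241)² = (-81)² = 6561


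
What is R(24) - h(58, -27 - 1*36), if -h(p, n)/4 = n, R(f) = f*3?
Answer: -180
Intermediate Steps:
R(f) = 3*f
h(p, n) = -4*n
R(24) - h(58, -27 - 1*36) = 3*24 - (-4)*(-27 - 1*36) = 72 - (-4)*(-27 - 36) = 72 - (-4)*(-63) = 72 - 1*252 = 72 - 252 = -180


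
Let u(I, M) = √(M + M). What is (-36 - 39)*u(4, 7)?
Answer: -75*√14 ≈ -280.62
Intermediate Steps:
u(I, M) = √2*√M (u(I, M) = √(2*M) = √2*√M)
(-36 - 39)*u(4, 7) = (-36 - 39)*(√2*√7) = -75*√14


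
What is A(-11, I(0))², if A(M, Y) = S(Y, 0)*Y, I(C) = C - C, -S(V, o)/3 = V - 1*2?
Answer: 0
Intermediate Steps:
S(V, o) = 6 - 3*V (S(V, o) = -3*(V - 1*2) = -3*(V - 2) = -3*(-2 + V) = 6 - 3*V)
I(C) = 0
A(M, Y) = Y*(6 - 3*Y) (A(M, Y) = (6 - 3*Y)*Y = Y*(6 - 3*Y))
A(-11, I(0))² = (3*0*(2 - 1*0))² = (3*0*(2 + 0))² = (3*0*2)² = 0² = 0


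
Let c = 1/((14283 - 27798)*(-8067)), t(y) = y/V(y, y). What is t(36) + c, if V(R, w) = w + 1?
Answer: 3924918217/4033943685 ≈ 0.97297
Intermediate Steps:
V(R, w) = 1 + w
t(y) = y/(1 + y)
c = 1/109025505 (c = -1/8067/(-13515) = -1/13515*(-1/8067) = 1/109025505 ≈ 9.1722e-9)
t(36) + c = 36/(1 + 36) + 1/109025505 = 36/37 + 1/109025505 = 3924918217/4033943685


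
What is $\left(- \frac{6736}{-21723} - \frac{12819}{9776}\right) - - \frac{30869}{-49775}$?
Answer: $- \frac{1318340557499}{813109268400} \approx -1.6214$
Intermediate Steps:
$\left(- \frac{6736}{-21723} - \frac{12819}{9776}\right) - - \frac{30869}{-49775} = \left(\left(-6736\right) \left(- \frac{1}{21723}\right) - \frac{12819}{9776}\right) - \left(-30869\right) \left(- \frac{1}{49775}\right) = \left(\frac{6736}{21723} - \frac{12819}{9776}\right) - \frac{30869}{49775} = - \frac{16355077}{16335696} - \frac{30869}{49775} = - \frac{1318340557499}{813109268400}$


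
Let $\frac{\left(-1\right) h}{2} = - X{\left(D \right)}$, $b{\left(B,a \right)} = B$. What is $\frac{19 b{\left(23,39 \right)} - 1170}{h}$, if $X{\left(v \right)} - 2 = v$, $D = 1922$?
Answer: $- \frac{733}{3848} \approx -0.19049$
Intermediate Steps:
$X{\left(v \right)} = 2 + v$
$h = 3848$ ($h = - 2 \left(- (2 + 1922)\right) = - 2 \left(\left(-1\right) 1924\right) = \left(-2\right) \left(-1924\right) = 3848$)
$\frac{19 b{\left(23,39 \right)} - 1170}{h} = \frac{19 \cdot 23 - 1170}{3848} = \left(437 - 1170\right) \frac{1}{3848} = \left(-733\right) \frac{1}{3848} = - \frac{733}{3848}$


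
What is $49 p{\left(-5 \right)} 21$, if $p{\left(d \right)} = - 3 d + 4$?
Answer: $19551$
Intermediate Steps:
$p{\left(d \right)} = 4 - 3 d$
$49 p{\left(-5 \right)} 21 = 49 \left(4 - -15\right) 21 = 49 \left(4 + 15\right) 21 = 49 \cdot 19 \cdot 21 = 931 \cdot 21 = 19551$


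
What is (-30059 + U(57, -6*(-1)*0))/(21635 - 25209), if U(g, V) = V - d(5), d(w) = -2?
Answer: 30057/3574 ≈ 8.4099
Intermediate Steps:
U(g, V) = 2 + V (U(g, V) = V - 1*(-2) = V + 2 = 2 + V)
(-30059 + U(57, -6*(-1)*0))/(21635 - 25209) = (-30059 + (2 - 6*(-1)*0))/(21635 - 25209) = (-30059 + (2 + 6*0))/(-3574) = (-30059 + (2 + 0))*(-1/3574) = (-30059 + 2)*(-1/3574) = -30057*(-1/3574) = 30057/3574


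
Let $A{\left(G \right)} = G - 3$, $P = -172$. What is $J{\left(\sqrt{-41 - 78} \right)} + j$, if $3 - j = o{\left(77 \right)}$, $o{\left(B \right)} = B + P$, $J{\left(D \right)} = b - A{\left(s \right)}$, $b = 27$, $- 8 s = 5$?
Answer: $\frac{1029}{8} \approx 128.63$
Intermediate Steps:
$s = - \frac{5}{8}$ ($s = \left(- \frac{1}{8}\right) 5 = - \frac{5}{8} \approx -0.625$)
$A{\left(G \right)} = -3 + G$
$J{\left(D \right)} = \frac{245}{8}$ ($J{\left(D \right)} = 27 - \left(-3 - \frac{5}{8}\right) = 27 - - \frac{29}{8} = 27 + \frac{29}{8} = \frac{245}{8}$)
$o{\left(B \right)} = -172 + B$ ($o{\left(B \right)} = B - 172 = -172 + B$)
$j = 98$ ($j = 3 - \left(-172 + 77\right) = 3 - -95 = 3 + 95 = 98$)
$J{\left(\sqrt{-41 - 78} \right)} + j = \frac{245}{8} + 98 = \frac{1029}{8}$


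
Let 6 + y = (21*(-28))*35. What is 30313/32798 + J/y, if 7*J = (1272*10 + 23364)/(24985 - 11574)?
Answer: 9763377154759/10563972989626 ≈ 0.92421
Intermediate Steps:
y = -20586 (y = -6 + (21*(-28))*35 = -6 - 588*35 = -6 - 20580 = -20586)
J = 36084/93877 (J = ((1272*10 + 23364)/(24985 - 11574))/7 = ((12720 + 23364)/13411)/7 = (36084*(1/13411))/7 = (1/7)*(36084/13411) = 36084/93877 ≈ 0.38438)
30313/32798 + J/y = 30313/32798 + (36084/93877)/(-20586) = 30313*(1/32798) + (36084/93877)*(-1/20586) = 30313/32798 - 6014/322091987 = 9763377154759/10563972989626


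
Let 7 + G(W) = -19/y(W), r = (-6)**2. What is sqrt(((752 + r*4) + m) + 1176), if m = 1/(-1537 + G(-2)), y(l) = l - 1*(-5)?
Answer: sqrt(44821077719)/4651 ≈ 45.519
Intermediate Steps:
y(l) = 5 + l (y(l) = l + 5 = 5 + l)
r = 36
G(W) = -7 - 19/(5 + W)
m = -3/4651 (m = 1/(-1537 + (-54 - 7*(-2))/(5 - 2)) = 1/(-1537 + (-54 + 14)/3) = 1/(-1537 + (1/3)*(-40)) = 1/(-1537 - 40/3) = 1/(-4651/3) = -3/4651 ≈ -0.00064502)
sqrt(((752 + r*4) + m) + 1176) = sqrt(((752 + 36*4) - 3/4651) + 1176) = sqrt(((752 + 144) - 3/4651) + 1176) = sqrt((896 - 3/4651) + 1176) = sqrt(4167293/4651 + 1176) = sqrt(9636869/4651) = sqrt(44821077719)/4651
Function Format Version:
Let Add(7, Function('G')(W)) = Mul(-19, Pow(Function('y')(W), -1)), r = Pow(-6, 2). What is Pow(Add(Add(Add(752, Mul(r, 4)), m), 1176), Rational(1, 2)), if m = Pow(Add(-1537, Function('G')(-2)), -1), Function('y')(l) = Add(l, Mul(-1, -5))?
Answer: Mul(Rational(1, 4651), Pow(44821077719, Rational(1, 2))) ≈ 45.519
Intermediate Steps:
Function('y')(l) = Add(5, l) (Function('y')(l) = Add(l, 5) = Add(5, l))
r = 36
Function('G')(W) = Add(-7, Mul(-19, Pow(Add(5, W), -1)))
m = Rational(-3, 4651) (m = Pow(Add(-1537, Mul(Pow(Add(5, -2), -1), Add(-54, Mul(-7, -2)))), -1) = Pow(Add(-1537, Mul(Pow(3, -1), Add(-54, 14))), -1) = Pow(Add(-1537, Mul(Rational(1, 3), -40)), -1) = Pow(Add(-1537, Rational(-40, 3)), -1) = Pow(Rational(-4651, 3), -1) = Rational(-3, 4651) ≈ -0.00064502)
Pow(Add(Add(Add(752, Mul(r, 4)), m), 1176), Rational(1, 2)) = Pow(Add(Add(Add(752, Mul(36, 4)), Rational(-3, 4651)), 1176), Rational(1, 2)) = Pow(Add(Add(Add(752, 144), Rational(-3, 4651)), 1176), Rational(1, 2)) = Pow(Add(Add(896, Rational(-3, 4651)), 1176), Rational(1, 2)) = Pow(Add(Rational(4167293, 4651), 1176), Rational(1, 2)) = Pow(Rational(9636869, 4651), Rational(1, 2)) = Mul(Rational(1, 4651), Pow(44821077719, Rational(1, 2)))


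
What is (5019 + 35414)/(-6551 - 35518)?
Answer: -40433/42069 ≈ -0.96111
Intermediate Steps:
(5019 + 35414)/(-6551 - 35518) = 40433/(-42069) = 40433*(-1/42069) = -40433/42069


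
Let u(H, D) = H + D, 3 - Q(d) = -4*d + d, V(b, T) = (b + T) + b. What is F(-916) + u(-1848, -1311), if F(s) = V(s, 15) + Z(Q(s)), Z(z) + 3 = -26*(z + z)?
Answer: 137761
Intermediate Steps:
V(b, T) = T + 2*b (V(b, T) = (T + b) + b = T + 2*b)
Q(d) = 3 + 3*d (Q(d) = 3 - (-4*d + d) = 3 - (-3)*d = 3 + 3*d)
Z(z) = -3 - 52*z (Z(z) = -3 - 26*(z + z) = -3 - 52*z)
F(s) = -144 - 154*s (F(s) = (15 + 2*s) + (-3 - 52*(3 + 3*s)) = (15 + 2*s) + (-3 + (-156 - 156*s)) = (15 + 2*s) + (-159 - 156*s) = -144 - 154*s)
u(H, D) = D + H
F(-916) + u(-1848, -1311) = (-144 - 154*(-916)) + (-1311 - 1848) = (-144 + 141064) - 3159 = 140920 - 3159 = 137761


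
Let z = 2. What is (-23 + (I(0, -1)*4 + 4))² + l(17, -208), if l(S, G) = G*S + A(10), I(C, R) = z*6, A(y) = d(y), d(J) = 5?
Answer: -2690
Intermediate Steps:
A(y) = 5
I(C, R) = 12 (I(C, R) = 2*6 = 12)
l(S, G) = 5 + G*S (l(S, G) = G*S + 5 = 5 + G*S)
(-23 + (I(0, -1)*4 + 4))² + l(17, -208) = (-23 + (12*4 + 4))² + (5 - 208*17) = (-23 + (48 + 4))² + (5 - 3536) = (-23 + 52)² - 3531 = 29² - 3531 = 841 - 3531 = -2690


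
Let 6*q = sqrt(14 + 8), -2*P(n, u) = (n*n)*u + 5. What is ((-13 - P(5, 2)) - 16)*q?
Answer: -sqrt(22)/4 ≈ -1.1726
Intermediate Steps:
P(n, u) = -5/2 - u*n**2/2 (P(n, u) = -((n*n)*u + 5)/2 = -(n**2*u + 5)/2 = -(u*n**2 + 5)/2 = -(5 + u*n**2)/2 = -5/2 - u*n**2/2)
q = sqrt(22)/6 (q = sqrt(14 + 8)/6 = sqrt(22)/6 ≈ 0.78174)
((-13 - P(5, 2)) - 16)*q = ((-13 - (-5/2 - 1/2*2*5**2)) - 16)*(sqrt(22)/6) = ((-13 - (-5/2 - 1/2*2*25)) - 16)*(sqrt(22)/6) = ((-13 - (-5/2 - 25)) - 16)*(sqrt(22)/6) = ((-13 - 1*(-55/2)) - 16)*(sqrt(22)/6) = ((-13 + 55/2) - 16)*(sqrt(22)/6) = (29/2 - 16)*(sqrt(22)/6) = -sqrt(22)/4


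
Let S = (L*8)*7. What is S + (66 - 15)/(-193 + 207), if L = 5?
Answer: 3971/14 ≈ 283.64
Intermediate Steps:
S = 280 (S = (5*8)*7 = 40*7 = 280)
S + (66 - 15)/(-193 + 207) = 280 + (66 - 15)/(-193 + 207) = 280 + 51/14 = 3971/14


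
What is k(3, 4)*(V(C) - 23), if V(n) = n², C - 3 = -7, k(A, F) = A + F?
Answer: -49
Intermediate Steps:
C = -4 (C = 3 - 7 = -4)
k(3, 4)*(V(C) - 23) = (3 + 4)*((-4)² - 23) = 7*(16 - 23) = 7*(-7) = -49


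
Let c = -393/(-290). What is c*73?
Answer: 28689/290 ≈ 98.928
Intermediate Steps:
c = 393/290 (c = -393*(-1/290) = 393/290 ≈ 1.3552)
c*73 = (393/290)*73 = 28689/290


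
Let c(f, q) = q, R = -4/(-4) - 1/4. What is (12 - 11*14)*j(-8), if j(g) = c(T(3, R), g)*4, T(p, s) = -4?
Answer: 4544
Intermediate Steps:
R = 3/4 (R = -4*(-1/4) - 1*1/4 = 1 - 1/4 = 3/4 ≈ 0.75000)
j(g) = 4*g (j(g) = g*4 = 4*g)
(12 - 11*14)*j(-8) = (12 - 11*14)*(4*(-8)) = (12 - 154)*(-32) = -142*(-32) = 4544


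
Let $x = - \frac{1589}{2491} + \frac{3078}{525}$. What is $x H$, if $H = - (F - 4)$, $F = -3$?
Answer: $\frac{2277691}{62275} \approx 36.575$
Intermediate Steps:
$x = \frac{2277691}{435925}$ ($x = \left(-1589\right) \frac{1}{2491} + 3078 \cdot \frac{1}{525} = - \frac{1589}{2491} + \frac{1026}{175} = \frac{2277691}{435925} \approx 5.225$)
$H = 7$ ($H = - (-3 - 4) = \left(-1\right) \left(-7\right) = 7$)
$x H = \frac{2277691}{435925} \cdot 7 = \frac{2277691}{62275}$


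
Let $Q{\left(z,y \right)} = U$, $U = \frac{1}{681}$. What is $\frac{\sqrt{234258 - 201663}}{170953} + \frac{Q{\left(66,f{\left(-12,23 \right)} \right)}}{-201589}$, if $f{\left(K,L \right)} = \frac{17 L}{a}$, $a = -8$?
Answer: $- \frac{1}{137282109} + \frac{\sqrt{32595}}{170953} \approx 0.0010561$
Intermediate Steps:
$f{\left(K,L \right)} = - \frac{17 L}{8}$ ($f{\left(K,L \right)} = \frac{17 L}{-8} = 17 L \left(- \frac{1}{8}\right) = - \frac{17 L}{8}$)
$U = \frac{1}{681} \approx 0.0014684$
$Q{\left(z,y \right)} = \frac{1}{681}$
$\frac{\sqrt{234258 - 201663}}{170953} + \frac{Q{\left(66,f{\left(-12,23 \right)} \right)}}{-201589} = \frac{\sqrt{234258 - 201663}}{170953} + \frac{1}{681 \left(-201589\right)} = \sqrt{32595} \cdot \frac{1}{170953} + \frac{1}{681} \left(- \frac{1}{201589}\right) = \frac{\sqrt{32595}}{170953} - \frac{1}{137282109} = - \frac{1}{137282109} + \frac{\sqrt{32595}}{170953}$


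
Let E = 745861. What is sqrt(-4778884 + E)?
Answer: I*sqrt(4033023) ≈ 2008.2*I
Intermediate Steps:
sqrt(-4778884 + E) = sqrt(-4778884 + 745861) = sqrt(-4033023) = I*sqrt(4033023)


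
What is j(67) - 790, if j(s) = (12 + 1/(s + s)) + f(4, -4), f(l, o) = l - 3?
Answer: -104117/134 ≈ -776.99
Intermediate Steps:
f(l, o) = -3 + l
j(s) = 13 + 1/(2*s) (j(s) = (12 + 1/(s + s)) + (-3 + 4) = (12 + 1/(2*s)) + 1 = 13 + 1/(2*s))
j(67) - 790 = (13 + (1/2)/67) - 790 = (13 + (1/2)*(1/67)) - 790 = (13 + 1/134) - 790 = 1743/134 - 790 = -104117/134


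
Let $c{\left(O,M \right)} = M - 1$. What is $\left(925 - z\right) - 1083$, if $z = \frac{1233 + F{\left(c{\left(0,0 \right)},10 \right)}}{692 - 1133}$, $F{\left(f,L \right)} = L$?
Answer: $- \frac{68435}{441} \approx -155.18$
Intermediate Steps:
$c{\left(O,M \right)} = -1 + M$ ($c{\left(O,M \right)} = M - 1 = -1 + M$)
$z = - \frac{1243}{441}$ ($z = \frac{1233 + 10}{692 - 1133} = \frac{1243}{-441} = 1243 \left(- \frac{1}{441}\right) = - \frac{1243}{441} \approx -2.8186$)
$\left(925 - z\right) - 1083 = \left(925 - - \frac{1243}{441}\right) - 1083 = \left(925 + \frac{1243}{441}\right) - 1083 = \frac{409168}{441} - 1083 = - \frac{68435}{441}$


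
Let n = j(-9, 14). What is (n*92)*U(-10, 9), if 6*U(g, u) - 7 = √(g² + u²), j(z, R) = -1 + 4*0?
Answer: -322/3 - 46*√181/3 ≈ -313.62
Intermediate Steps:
j(z, R) = -1 (j(z, R) = -1 + 0 = -1)
n = -1
U(g, u) = 7/6 + √(g² + u²)/6
(n*92)*U(-10, 9) = (-1*92)*(7/6 + √((-10)² + 9²)/6) = -92*(7/6 + √(100 + 81)/6) = -92*(7/6 + √181/6) = -322/3 - 46*√181/3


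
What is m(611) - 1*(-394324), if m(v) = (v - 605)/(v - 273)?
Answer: 66640759/169 ≈ 3.9432e+5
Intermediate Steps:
m(v) = (-605 + v)/(-273 + v)
m(611) - 1*(-394324) = (-605 + 611)/(-273 + 611) - 1*(-394324) = 6/338 + 394324 = (1/338)*6 + 394324 = 3/169 + 394324 = 66640759/169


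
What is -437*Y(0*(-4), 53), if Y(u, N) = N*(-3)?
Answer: 69483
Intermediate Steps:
Y(u, N) = -3*N
-437*Y(0*(-4), 53) = -(-1311)*53 = -437*(-159) = 69483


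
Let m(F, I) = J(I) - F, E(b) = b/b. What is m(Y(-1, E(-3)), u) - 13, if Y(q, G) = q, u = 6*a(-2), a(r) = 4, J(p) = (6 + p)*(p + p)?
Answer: 1428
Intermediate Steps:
J(p) = 2*p*(6 + p) (J(p) = (6 + p)*(2*p) = 2*p*(6 + p))
u = 24 (u = 6*4 = 24)
E(b) = 1
m(F, I) = -F + 2*I*(6 + I) (m(F, I) = 2*I*(6 + I) - F = -F + 2*I*(6 + I))
m(Y(-1, E(-3)), u) - 13 = (-1*(-1) + 2*24*(6 + 24)) - 13 = (1 + 2*24*30) - 13 = (1 + 1440) - 13 = 1441 - 13 = 1428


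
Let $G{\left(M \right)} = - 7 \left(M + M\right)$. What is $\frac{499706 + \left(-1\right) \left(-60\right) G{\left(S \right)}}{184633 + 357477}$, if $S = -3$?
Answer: $\frac{251113}{271055} \approx 0.92643$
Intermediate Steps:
$G{\left(M \right)} = - 14 M$ ($G{\left(M \right)} = - 7 \cdot 2 M = - 14 M$)
$\frac{499706 + \left(-1\right) \left(-60\right) G{\left(S \right)}}{184633 + 357477} = \frac{499706 + \left(-1\right) \left(-60\right) \left(\left(-14\right) \left(-3\right)\right)}{184633 + 357477} = \frac{499706 + 60 \cdot 42}{542110} = \left(499706 + 2520\right) \frac{1}{542110} = 502226 \cdot \frac{1}{542110} = \frac{251113}{271055}$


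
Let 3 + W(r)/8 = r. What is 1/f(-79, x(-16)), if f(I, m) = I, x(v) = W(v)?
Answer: -1/79 ≈ -0.012658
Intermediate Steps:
W(r) = -24 + 8*r
x(v) = -24 + 8*v
1/f(-79, x(-16)) = 1/(-79) = -1/79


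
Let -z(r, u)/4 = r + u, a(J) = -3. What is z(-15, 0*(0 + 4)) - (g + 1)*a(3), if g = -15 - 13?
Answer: -21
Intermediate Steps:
g = -28
z(r, u) = -4*r - 4*u (z(r, u) = -4*(r + u) = -4*r - 4*u)
z(-15, 0*(0 + 4)) - (g + 1)*a(3) = (-4*(-15) - 0*(0 + 4)) - (-28 + 1)*(-3) = (60 - 0*4) - (-27)*(-3) = (60 - 4*0) - 1*81 = (60 + 0) - 81 = 60 - 81 = -21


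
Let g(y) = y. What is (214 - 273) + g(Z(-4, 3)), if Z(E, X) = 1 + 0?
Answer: -58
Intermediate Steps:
Z(E, X) = 1
(214 - 273) + g(Z(-4, 3)) = (214 - 273) + 1 = -59 + 1 = -58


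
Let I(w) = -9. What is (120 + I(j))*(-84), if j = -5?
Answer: -9324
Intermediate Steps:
(120 + I(j))*(-84) = (120 - 9)*(-84) = 111*(-84) = -9324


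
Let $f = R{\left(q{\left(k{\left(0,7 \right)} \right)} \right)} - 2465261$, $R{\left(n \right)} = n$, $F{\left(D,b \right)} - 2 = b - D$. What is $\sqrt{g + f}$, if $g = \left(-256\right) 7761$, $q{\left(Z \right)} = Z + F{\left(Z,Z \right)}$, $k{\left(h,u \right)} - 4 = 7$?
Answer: $92 i \sqrt{526} \approx 2110.0 i$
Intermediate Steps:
$F{\left(D,b \right)} = 2 + b - D$ ($F{\left(D,b \right)} = 2 - \left(D - b\right) = 2 + b - D$)
$k{\left(h,u \right)} = 11$ ($k{\left(h,u \right)} = 4 + 7 = 11$)
$q{\left(Z \right)} = 2 + Z$ ($q{\left(Z \right)} = Z + \left(2 + Z - Z\right) = Z + 2 = 2 + Z$)
$g = -1986816$
$f = -2465248$ ($f = \left(2 + 11\right) - 2465261 = 13 - 2465261 = -2465248$)
$\sqrt{g + f} = \sqrt{-1986816 - 2465248} = \sqrt{-4452064} = 92 i \sqrt{526}$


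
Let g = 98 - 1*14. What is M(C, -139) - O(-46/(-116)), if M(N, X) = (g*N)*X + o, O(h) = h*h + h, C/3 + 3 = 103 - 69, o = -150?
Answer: -3653366415/3364 ≈ -1.0860e+6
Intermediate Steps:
g = 84 (g = 98 - 14 = 84)
C = 93 (C = -9 + 3*(103 - 69) = -9 + 3*34 = -9 + 102 = 93)
O(h) = h + h² (O(h) = h² + h = h + h²)
M(N, X) = -150 + 84*N*X (M(N, X) = (84*N)*X - 150 = 84*N*X - 150 = -150 + 84*N*X)
M(C, -139) - O(-46/(-116)) = (-150 + 84*93*(-139)) - (-46/(-116))*(1 - 46/(-116)) = (-150 - 1085868) - (-46*(-1/116))*(1 - 46*(-1/116)) = -1086018 - 23*(1 + 23/58)/58 = -1086018 - 23*81/(58*58) = -1086018 - 1*1863/3364 = -1086018 - 1863/3364 = -3653366415/3364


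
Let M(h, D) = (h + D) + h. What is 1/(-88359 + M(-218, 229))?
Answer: -1/88566 ≈ -1.1291e-5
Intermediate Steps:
M(h, D) = D + 2*h (M(h, D) = (D + h) + h = D + 2*h)
1/(-88359 + M(-218, 229)) = 1/(-88359 + (229 + 2*(-218))) = 1/(-88359 + (229 - 436)) = 1/(-88359 - 207) = 1/(-88566) = -1/88566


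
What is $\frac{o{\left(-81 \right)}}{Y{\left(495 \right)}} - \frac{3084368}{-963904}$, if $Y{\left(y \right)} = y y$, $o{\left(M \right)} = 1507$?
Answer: $\frac{4302272003}{1341935100} \approx 3.206$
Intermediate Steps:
$Y{\left(y \right)} = y^{2}$
$\frac{o{\left(-81 \right)}}{Y{\left(495 \right)}} - \frac{3084368}{-963904} = \frac{1507}{495^{2}} - \frac{3084368}{-963904} = \frac{1507}{245025} - - \frac{192773}{60244} = 1507 \cdot \frac{1}{245025} + \frac{192773}{60244} = \frac{137}{22275} + \frac{192773}{60244} = \frac{4302272003}{1341935100}$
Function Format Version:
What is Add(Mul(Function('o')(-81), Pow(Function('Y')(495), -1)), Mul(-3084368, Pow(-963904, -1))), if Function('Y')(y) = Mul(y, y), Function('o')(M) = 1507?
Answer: Rational(4302272003, 1341935100) ≈ 3.2060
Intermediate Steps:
Function('Y')(y) = Pow(y, 2)
Add(Mul(Function('o')(-81), Pow(Function('Y')(495), -1)), Mul(-3084368, Pow(-963904, -1))) = Add(Mul(1507, Pow(Pow(495, 2), -1)), Mul(-3084368, Pow(-963904, -1))) = Add(Mul(1507, Pow(245025, -1)), Mul(-3084368, Rational(-1, 963904))) = Add(Mul(1507, Rational(1, 245025)), Rational(192773, 60244)) = Add(Rational(137, 22275), Rational(192773, 60244)) = Rational(4302272003, 1341935100)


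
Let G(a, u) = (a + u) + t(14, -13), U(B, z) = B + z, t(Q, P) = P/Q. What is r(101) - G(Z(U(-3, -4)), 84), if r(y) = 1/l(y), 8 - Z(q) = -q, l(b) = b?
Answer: -118863/1414 ≈ -84.062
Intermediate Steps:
Z(q) = 8 + q (Z(q) = 8 - (-1)*q = 8 + q)
G(a, u) = -13/14 + a + u (G(a, u) = (a + u) - 13/14 = -13/14 + a + u)
r(y) = 1/y
r(101) - G(Z(U(-3, -4)), 84) = 1/101 - (-13/14 + (8 + (-3 - 4)) + 84) = 1/101 - (-13/14 + (8 - 7) + 84) = 1/101 - (-13/14 + 1 + 84) = 1/101 - 1*1177/14 = 1/101 - 1177/14 = -118863/1414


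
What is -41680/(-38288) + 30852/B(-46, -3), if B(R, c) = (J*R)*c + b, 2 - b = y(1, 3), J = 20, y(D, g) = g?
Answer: 81016031/6602287 ≈ 12.271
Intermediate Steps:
b = -1 (b = 2 - 1*3 = 2 - 3 = -1)
B(R, c) = -1 + 20*R*c (B(R, c) = (20*R)*c - 1 = 20*R*c - 1 = -1 + 20*R*c)
-41680/(-38288) + 30852/B(-46, -3) = -41680/(-38288) + 30852/(-1 + 20*(-46)*(-3)) = -41680*(-1/38288) + 30852/(-1 + 2760) = 2605/2393 + 30852/2759 = 81016031/6602287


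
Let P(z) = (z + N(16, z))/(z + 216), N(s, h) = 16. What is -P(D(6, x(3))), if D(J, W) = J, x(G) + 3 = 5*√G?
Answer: -11/111 ≈ -0.099099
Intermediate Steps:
x(G) = -3 + 5*√G
P(z) = (16 + z)/(216 + z) (P(z) = (z + 16)/(z + 216) = (16 + z)/(216 + z))
-P(D(6, x(3))) = -(16 + 6)/(216 + 6) = -22/222 = -1*11/111 = -11/111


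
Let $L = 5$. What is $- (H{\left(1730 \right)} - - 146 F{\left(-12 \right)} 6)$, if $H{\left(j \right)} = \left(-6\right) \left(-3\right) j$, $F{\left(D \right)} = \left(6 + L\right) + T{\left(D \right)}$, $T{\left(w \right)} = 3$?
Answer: $-43404$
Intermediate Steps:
$F{\left(D \right)} = 14$ ($F{\left(D \right)} = \left(6 + 5\right) + 3 = 11 + 3 = 14$)
$H{\left(j \right)} = 18 j$
$- (H{\left(1730 \right)} - - 146 F{\left(-12 \right)} 6) = - (18 \cdot 1730 - \left(-146\right) 14 \cdot 6) = - (31140 - \left(-2044\right) 6) = - (31140 - -12264) = - (31140 + 12264) = \left(-1\right) 43404 = -43404$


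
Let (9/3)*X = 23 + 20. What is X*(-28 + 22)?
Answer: -86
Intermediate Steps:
X = 43/3 (X = (23 + 20)/3 = (1/3)*43 = 43/3 ≈ 14.333)
X*(-28 + 22) = 43*(-28 + 22)/3 = (43/3)*(-6) = -86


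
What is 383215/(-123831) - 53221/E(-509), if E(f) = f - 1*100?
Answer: 302715796/3591099 ≈ 84.296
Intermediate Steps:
E(f) = -100 + f (E(f) = f - 100 = -100 + f)
383215/(-123831) - 53221/E(-509) = 383215/(-123831) - 53221/(-100 - 509) = 383215*(-1/123831) - 53221/(-609) = -383215/123831 - 53221*(-1/609) = -383215/123831 + 7603/87 = 302715796/3591099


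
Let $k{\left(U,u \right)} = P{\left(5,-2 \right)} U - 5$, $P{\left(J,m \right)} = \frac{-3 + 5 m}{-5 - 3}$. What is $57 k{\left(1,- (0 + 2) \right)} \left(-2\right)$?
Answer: $\frac{1539}{4} \approx 384.75$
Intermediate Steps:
$P{\left(J,m \right)} = \frac{3}{8} - \frac{5 m}{8}$ ($P{\left(J,m \right)} = \frac{-3 + 5 m}{-8} = \left(-3 + 5 m\right) \left(- \frac{1}{8}\right) = \frac{3}{8} - \frac{5 m}{8}$)
$k{\left(U,u \right)} = -5 + \frac{13 U}{8}$ ($k{\left(U,u \right)} = \left(\frac{3}{8} - - \frac{5}{4}\right) U - 5 = \left(\frac{3}{8} + \frac{5}{4}\right) U - 5 = \frac{13 U}{8} - 5 = -5 + \frac{13 U}{8}$)
$57 k{\left(1,- (0 + 2) \right)} \left(-2\right) = 57 \left(-5 + \frac{13}{8} \cdot 1\right) \left(-2\right) = 57 \left(-5 + \frac{13}{8}\right) \left(-2\right) = 57 \left(- \frac{27}{8}\right) \left(-2\right) = \left(- \frac{1539}{8}\right) \left(-2\right) = \frac{1539}{4}$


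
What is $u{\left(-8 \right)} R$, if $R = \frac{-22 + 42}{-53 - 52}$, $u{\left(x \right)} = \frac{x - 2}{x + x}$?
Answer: $- \frac{5}{42} \approx -0.11905$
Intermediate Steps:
$u{\left(x \right)} = \frac{-2 + x}{2 x}$
$R = - \frac{4}{21}$ ($R = \frac{20}{-105} = 20 \left(- \frac{1}{105}\right) = - \frac{4}{21} \approx -0.19048$)
$u{\left(-8 \right)} R = \frac{-2 - 8}{2 \left(-8\right)} \left(- \frac{4}{21}\right) = \frac{1}{2} \left(- \frac{1}{8}\right) \left(-10\right) \left(- \frac{4}{21}\right) = \frac{5}{8} \left(- \frac{4}{21}\right) = - \frac{5}{42}$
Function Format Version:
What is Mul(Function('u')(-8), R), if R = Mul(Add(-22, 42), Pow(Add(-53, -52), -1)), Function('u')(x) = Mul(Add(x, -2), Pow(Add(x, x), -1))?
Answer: Rational(-5, 42) ≈ -0.11905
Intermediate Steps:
Function('u')(x) = Mul(Rational(1, 2), Pow(x, -1), Add(-2, x)) (Function('u')(x) = Mul(Add(-2, x), Pow(Mul(2, x), -1)) = Mul(Add(-2, x), Mul(Rational(1, 2), Pow(x, -1))) = Mul(Rational(1, 2), Pow(x, -1), Add(-2, x)))
R = Rational(-4, 21) (R = Mul(20, Pow(-105, -1)) = Mul(20, Rational(-1, 105)) = Rational(-4, 21) ≈ -0.19048)
Mul(Function('u')(-8), R) = Mul(Mul(Rational(1, 2), Pow(-8, -1), Add(-2, -8)), Rational(-4, 21)) = Mul(Mul(Rational(1, 2), Rational(-1, 8), -10), Rational(-4, 21)) = Mul(Rational(5, 8), Rational(-4, 21)) = Rational(-5, 42)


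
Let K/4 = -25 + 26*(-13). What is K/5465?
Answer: -1452/5465 ≈ -0.26569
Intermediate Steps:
K = -1452 (K = 4*(-25 + 26*(-13)) = 4*(-25 - 338) = 4*(-363) = -1452)
K/5465 = -1452/5465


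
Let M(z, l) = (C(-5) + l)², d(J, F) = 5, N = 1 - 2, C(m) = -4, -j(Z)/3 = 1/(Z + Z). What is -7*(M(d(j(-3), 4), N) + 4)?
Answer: -203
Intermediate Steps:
j(Z) = -3/(2*Z) (j(Z) = -3/(Z + Z) = -3*1/(2*Z) = -3/(2*Z))
N = -1
M(z, l) = (-4 + l)²
-7*(M(d(j(-3), 4), N) + 4) = -7*((-4 - 1)² + 4) = -7*((-5)² + 4) = -7*(25 + 4) = -7*29 = -203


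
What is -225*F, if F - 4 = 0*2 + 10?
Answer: -3150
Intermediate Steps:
F = 14 (F = 4 + (0*2 + 10) = 4 + (0 + 10) = 4 + 10 = 14)
-225*F = -225*14 = -3150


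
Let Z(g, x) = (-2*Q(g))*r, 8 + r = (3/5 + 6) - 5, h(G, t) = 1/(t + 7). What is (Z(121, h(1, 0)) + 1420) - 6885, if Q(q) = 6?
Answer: -26941/5 ≈ -5388.2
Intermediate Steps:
h(G, t) = 1/(7 + t)
r = -32/5 (r = -8 + ((3/5 + 6) - 5) = -8 + (33/5 - 5) = -8 + 8/5 = -32/5 ≈ -6.4000)
Z(g, x) = 384/5 (Z(g, x) = -2*6*(-32/5) = -12*(-32/5) = 384/5)
(Z(121, h(1, 0)) + 1420) - 6885 = (384/5 + 1420) - 6885 = 7484/5 - 6885 = -26941/5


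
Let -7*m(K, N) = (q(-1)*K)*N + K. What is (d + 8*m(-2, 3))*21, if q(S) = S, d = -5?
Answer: -201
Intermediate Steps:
m(K, N) = -K/7 + K*N/7 (m(K, N) = -((-K)*N + K)/7 = -(-K*N + K)/7 = -(K - K*N)/7 = -K/7 + K*N/7)
(d + 8*m(-2, 3))*21 = (-5 + 8*((⅐)*(-2)*(-1 + 3)))*21 = (-5 + 8*((⅐)*(-2)*2))*21 = (-5 + 8*(-4/7))*21 = (-5 - 32/7)*21 = -67/7*21 = -201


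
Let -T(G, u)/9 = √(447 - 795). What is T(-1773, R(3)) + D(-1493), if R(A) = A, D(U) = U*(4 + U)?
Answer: 2223077 - 18*I*√87 ≈ 2.2231e+6 - 167.89*I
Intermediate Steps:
T(G, u) = -18*I*√87 (T(G, u) = -9*√(447 - 795) = -18*I*√87)
T(-1773, R(3)) + D(-1493) = -18*I*√87 - 1493*(4 - 1493) = -18*I*√87 - 1493*(-1489) = -18*I*√87 + 2223077 = 2223077 - 18*I*√87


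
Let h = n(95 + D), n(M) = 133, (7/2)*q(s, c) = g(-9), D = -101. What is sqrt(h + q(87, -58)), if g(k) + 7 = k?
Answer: sqrt(6293)/7 ≈ 11.333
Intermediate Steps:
g(k) = -7 + k
q(s, c) = -32/7 (q(s, c) = 2*(-7 - 9)/7 = (2/7)*(-16) = -32/7)
h = 133
sqrt(h + q(87, -58)) = sqrt(133 - 32/7) = sqrt(899/7) = sqrt(6293)/7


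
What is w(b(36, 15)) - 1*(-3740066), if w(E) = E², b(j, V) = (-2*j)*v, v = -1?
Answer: 3745250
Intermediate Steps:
b(j, V) = 2*j (b(j, V) = -2*j*(-1) = 2*j)
w(b(36, 15)) - 1*(-3740066) = (2*36)² - 1*(-3740066) = 72² + 3740066 = 5184 + 3740066 = 3745250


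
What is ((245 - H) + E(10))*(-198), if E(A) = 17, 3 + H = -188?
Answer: -89694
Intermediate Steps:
H = -191 (H = -3 - 188 = -191)
((245 - H) + E(10))*(-198) = ((245 - 1*(-191)) + 17)*(-198) = ((245 + 191) + 17)*(-198) = (436 + 17)*(-198) = 453*(-198) = -89694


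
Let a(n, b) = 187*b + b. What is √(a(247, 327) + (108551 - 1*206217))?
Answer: I*√36190 ≈ 190.24*I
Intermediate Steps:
a(n, b) = 188*b
√(a(247, 327) + (108551 - 1*206217)) = √(188*327 + (108551 - 1*206217)) = √(61476 + (108551 - 206217)) = √(61476 - 97666) = √(-36190) = I*√36190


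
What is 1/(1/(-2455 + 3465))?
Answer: 1010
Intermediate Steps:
1/(1/(-2455 + 3465)) = 1/(1/1010) = 1010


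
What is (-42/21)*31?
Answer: -62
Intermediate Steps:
(-42/21)*31 = ((1/21)*(-42))*31 = -2*31 = -62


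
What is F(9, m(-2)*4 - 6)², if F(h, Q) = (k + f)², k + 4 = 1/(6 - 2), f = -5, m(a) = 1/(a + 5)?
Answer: 1500625/256 ≈ 5861.8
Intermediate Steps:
m(a) = 1/(5 + a)
k = -15/4 (k = -4 + 1/(6 - 2) = -4 + 1/4 = -4 + ¼ = -15/4 ≈ -3.7500)
F(h, Q) = 1225/16 (F(h, Q) = (-15/4 - 5)² = (-35/4)² = 1225/16)
F(9, m(-2)*4 - 6)² = (1225/16)² = 1500625/256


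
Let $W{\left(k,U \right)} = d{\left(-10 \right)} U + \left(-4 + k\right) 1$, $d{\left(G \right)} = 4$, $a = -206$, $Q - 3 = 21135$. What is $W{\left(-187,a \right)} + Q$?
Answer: $20123$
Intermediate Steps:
$Q = 21138$ ($Q = 3 + 21135 = 21138$)
$W{\left(k,U \right)} = -4 + k + 4 U$ ($W{\left(k,U \right)} = 4 U + \left(-4 + k\right) 1 = 4 U + \left(-4 + k\right) = -4 + k + 4 U$)
$W{\left(-187,a \right)} + Q = \left(-4 - 187 + 4 \left(-206\right)\right) + 21138 = \left(-4 - 187 - 824\right) + 21138 = -1015 + 21138 = 20123$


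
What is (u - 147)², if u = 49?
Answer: 9604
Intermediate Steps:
(u - 147)² = (49 - 147)² = (-98)² = 9604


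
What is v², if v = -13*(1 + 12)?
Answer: 28561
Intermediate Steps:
v = -169 (v = -13*13 = -169)
v² = (-169)² = 28561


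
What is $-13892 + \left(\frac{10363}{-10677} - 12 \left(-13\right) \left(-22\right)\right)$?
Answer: $- \frac{184978711}{10677} \approx -17325.0$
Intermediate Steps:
$-13892 + \left(\frac{10363}{-10677} - 12 \left(-13\right) \left(-22\right)\right) = -13892 + \left(10363 \left(- \frac{1}{10677}\right) - \left(-156\right) \left(-22\right)\right) = -13892 - \frac{36653827}{10677} = - \frac{184978711}{10677}$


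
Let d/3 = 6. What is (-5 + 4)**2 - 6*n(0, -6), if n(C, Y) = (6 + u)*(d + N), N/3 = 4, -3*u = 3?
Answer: -899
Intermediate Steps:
u = -1 (u = -1/3*3 = -1)
d = 18 (d = 3*6 = 18)
N = 12 (N = 3*4 = 12)
n(C, Y) = 150 (n(C, Y) = (6 - 1)*(18 + 12) = 5*30 = 150)
(-5 + 4)**2 - 6*n(0, -6) = (-5 + 4)**2 - 6*150 = (-1)**2 - 900 = 1 - 900 = -899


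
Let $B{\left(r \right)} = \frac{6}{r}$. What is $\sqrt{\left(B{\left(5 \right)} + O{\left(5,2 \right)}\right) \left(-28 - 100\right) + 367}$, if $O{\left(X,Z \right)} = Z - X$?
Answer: $\frac{\sqrt{14935}}{5} \approx 24.442$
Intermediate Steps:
$\sqrt{\left(B{\left(5 \right)} + O{\left(5,2 \right)}\right) \left(-28 - 100\right) + 367} = \sqrt{\left(\frac{6}{5} + \left(2 - 5\right)\right) \left(-28 - 100\right) + 367} = \sqrt{\left(6 \cdot \frac{1}{5} + \left(2 - 5\right)\right) \left(-128\right) + 367} = \sqrt{\left(\frac{6}{5} - 3\right) \left(-128\right) + 367} = \sqrt{\left(- \frac{9}{5}\right) \left(-128\right) + 367} = \sqrt{\frac{1152}{5} + 367} = \sqrt{\frac{2987}{5}} = \frac{\sqrt{14935}}{5}$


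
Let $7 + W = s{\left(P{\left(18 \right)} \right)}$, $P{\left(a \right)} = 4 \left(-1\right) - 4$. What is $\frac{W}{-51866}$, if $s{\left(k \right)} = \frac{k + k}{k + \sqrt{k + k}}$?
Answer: $\frac{27}{259330} - \frac{2 i}{129665} \approx 0.00010411 - 1.5424 \cdot 10^{-5} i$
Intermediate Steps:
$P{\left(a \right)} = -8$ ($P{\left(a \right)} = -4 - 4 = -8$)
$s{\left(k \right)} = \frac{2 k}{k + \sqrt{2} \sqrt{k}}$ ($s{\left(k \right)} = \frac{2 k}{k + \sqrt{2 k}} = \frac{2 k}{k + \sqrt{2} \sqrt{k}}$)
$W = - \frac{27}{5} + \frac{4 i}{5}$ ($W = -7 + 2 \left(-8\right) \frac{1}{-8 + \sqrt{2} \sqrt{-8}} = -7 + 2 \left(-8\right) \frac{1}{-8 + \sqrt{2} \cdot 2 i \sqrt{2}} = -7 + 2 \left(-8\right) \frac{1}{-8 + 4 i} = -7 + 2 \left(-8\right) \frac{-8 - 4 i}{80} = -7 + \left(\frac{8}{5} + \frac{4 i}{5}\right) = - \frac{27}{5} + \frac{4 i}{5} \approx -5.4 + 0.8 i$)
$\frac{W}{-51866} = \frac{- \frac{27}{5} + \frac{4 i}{5}}{-51866} = \left(- \frac{27}{5} + \frac{4 i}{5}\right) \left(- \frac{1}{51866}\right) = \frac{27}{259330} - \frac{2 i}{129665}$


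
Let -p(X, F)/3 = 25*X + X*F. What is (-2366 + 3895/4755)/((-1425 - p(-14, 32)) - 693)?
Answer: 2249287/4290912 ≈ 0.52420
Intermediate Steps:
p(X, F) = -75*X - 3*F*X (p(X, F) = -3*(25*X + X*F) = -3*(25*X + F*X) = -75*X - 3*F*X)
(-2366 + 3895/4755)/((-1425 - p(-14, 32)) - 693) = (-2366 + 3895/4755)/((-1425 - (-3)*(-14)*(25 + 32)) - 693) = (-2366 + 3895*(1/4755))/((-1425 - (-3)*(-14)*57) - 693) = (-2366 + 779/951)/((-1425 - 1*2394) - 693) = -2249287/(951*((-1425 - 2394) - 693)) = -2249287/(951*(-3819 - 693)) = -2249287/951/(-4512) = -2249287/951*(-1/4512) = 2249287/4290912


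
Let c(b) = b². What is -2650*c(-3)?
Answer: -23850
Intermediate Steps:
-2650*c(-3) = -2650*(-3)² = -2650*9 = -23850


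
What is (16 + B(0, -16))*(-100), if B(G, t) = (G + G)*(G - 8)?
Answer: -1600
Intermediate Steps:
B(G, t) = 2*G*(-8 + G) (B(G, t) = (2*G)*(-8 + G) = 2*G*(-8 + G))
(16 + B(0, -16))*(-100) = (16 + 2*0*(-8 + 0))*(-100) = (16 + 2*0*(-8))*(-100) = (16 + 0)*(-100) = 16*(-100) = -1600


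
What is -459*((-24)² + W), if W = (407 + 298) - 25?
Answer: -576504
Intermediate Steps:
W = 680 (W = 705 - 25 = 680)
-459*((-24)² + W) = -459*((-24)² + 680) = -459*(576 + 680) = -459*1256 = -576504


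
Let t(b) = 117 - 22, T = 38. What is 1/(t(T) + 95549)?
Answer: 1/95644 ≈ 1.0455e-5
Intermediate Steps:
t(b) = 95
1/(t(T) + 95549) = 1/(95 + 95549) = 1/95644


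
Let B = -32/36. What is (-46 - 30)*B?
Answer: 608/9 ≈ 67.556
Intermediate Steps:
B = -8/9 (B = -32*1/36 = -8/9 ≈ -0.88889)
(-46 - 30)*B = (-46 - 30)*(-8/9) = -76*(-8/9) = 608/9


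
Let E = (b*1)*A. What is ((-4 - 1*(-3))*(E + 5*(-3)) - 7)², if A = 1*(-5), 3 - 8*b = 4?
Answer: 3481/64 ≈ 54.391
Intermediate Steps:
b = -⅛ (b = 3/8 - ⅛*4 = 3/8 - ½ = -⅛ ≈ -0.12500)
A = -5
E = 5/8 (E = -⅛*1*(-5) = -⅛*(-5) = 5/8 ≈ 0.62500)
((-4 - 1*(-3))*(E + 5*(-3)) - 7)² = ((-4 - 1*(-3))*(5/8 + 5*(-3)) - 7)² = ((-4 + 3)*(5/8 - 15) - 7)² = (-1*(-115/8) - 7)² = (115/8 - 7)² = (59/8)² = 3481/64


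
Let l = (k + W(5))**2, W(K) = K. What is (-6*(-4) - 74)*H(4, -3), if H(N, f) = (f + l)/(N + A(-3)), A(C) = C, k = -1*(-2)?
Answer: -2300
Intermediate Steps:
k = 2
l = 49 (l = (2 + 5)**2 = 7**2 = 49)
H(N, f) = (49 + f)/(-3 + N) (H(N, f) = (f + 49)/(N - 3) = (49 + f)/(-3 + N))
(-6*(-4) - 74)*H(4, -3) = (-6*(-4) - 74)*((49 - 3)/(-3 + 4)) = (24 - 74)*(46/1) = -50*46 = -2300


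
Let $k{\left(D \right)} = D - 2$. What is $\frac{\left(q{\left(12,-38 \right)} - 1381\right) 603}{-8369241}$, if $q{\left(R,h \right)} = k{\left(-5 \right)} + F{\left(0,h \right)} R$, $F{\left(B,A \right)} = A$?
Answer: $\frac{370644}{2789747} \approx 0.13286$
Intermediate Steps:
$k{\left(D \right)} = -2 + D$
$q{\left(R,h \right)} = -7 + R h$ ($q{\left(R,h \right)} = \left(-2 - 5\right) + h R = -7 + R h$)
$\frac{\left(q{\left(12,-38 \right)} - 1381\right) 603}{-8369241} = \frac{\left(\left(-7 + 12 \left(-38\right)\right) - 1381\right) 603}{-8369241} = \left(\left(-7 - 456\right) - 1381\right) 603 \left(- \frac{1}{8369241}\right) = \left(-463 - 1381\right) 603 \left(- \frac{1}{8369241}\right) = \left(-1844\right) 603 \left(- \frac{1}{8369241}\right) = \left(-1111932\right) \left(- \frac{1}{8369241}\right) = \frac{370644}{2789747}$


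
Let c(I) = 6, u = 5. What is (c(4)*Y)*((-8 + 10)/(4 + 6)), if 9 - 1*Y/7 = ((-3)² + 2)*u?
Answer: -1932/5 ≈ -386.40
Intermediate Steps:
Y = -322 (Y = 63 - 7*((-3)² + 2)*5 = 63 - 7*(9 + 2)*5 = 63 - 77*5 = 63 - 7*55 = 63 - 385 = -322)
(c(4)*Y)*((-8 + 10)/(4 + 6)) = (6*(-322))*((-8 + 10)/(4 + 6)) = -3864/10 = -1932*⅕ = -1932/5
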